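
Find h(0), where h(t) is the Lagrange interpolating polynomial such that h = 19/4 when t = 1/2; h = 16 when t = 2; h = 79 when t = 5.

Evaluate each Lagrange basis at t = 0:
L_0(0) = (-2)·(-5)/[(-3/2)·(-9/2)] = 40/27
L_1(0) = (-1/2)·(-5)/[(3/2)·(-3)] = -5/9
L_2(0) = (-1/2)·(-2)/[(9/2)·(3)] = 2/27
Sum: 19/4·(40/27) + 16·(-5/9) + 79·(2/27) = 4

4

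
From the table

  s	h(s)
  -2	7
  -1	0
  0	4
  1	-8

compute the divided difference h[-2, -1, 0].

11/2

h[-2,-1] = (0 - 7) / (-1 - (-2)) = -7
h[-1,0] = (4 - 0) / (0 - (-1)) = 4
h[-2,-1,0] = (4 - (-7)) / (0 - (-2)) = 11/2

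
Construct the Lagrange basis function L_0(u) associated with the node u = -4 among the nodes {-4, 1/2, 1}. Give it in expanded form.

L_0(u) = (u - 1/2)(u - 1) / [(-9/2)·(-5)]
       = (u^2 - (3/2)u + 1/2) / (45/2)

L_0(u) = (2/45)u^2 - (1/15)u + 1/45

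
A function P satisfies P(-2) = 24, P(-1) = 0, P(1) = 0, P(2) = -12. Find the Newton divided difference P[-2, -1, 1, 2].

P[-2,-1] = (0 - 24) / (-1 - (-2)) = -24
P[-1,1] = (0 - 0) / (1 - (-1)) = 0
P[1,2] = (-12 - 0) / (2 - 1) = -12
P[-2,-1,1] = (0 - (-24)) / (1 - (-2)) = 8
P[-1,1,2] = (-12 - 0) / (2 - (-1)) = -4
P[-2,-1,1,2] = (-4 - 8) / (2 - (-2)) = -3

-3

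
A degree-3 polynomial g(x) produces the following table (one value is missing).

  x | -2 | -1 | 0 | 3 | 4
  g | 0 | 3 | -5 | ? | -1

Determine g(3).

The 4 known values determine g uniquely (degree ≤ 3).
Evaluate each Lagrange basis at x = 3:
L_0(3) = (4)·(3)·(-1)/[(-1)·(-2)·(-6)] = 1
L_1(3) = (5)·(3)·(-1)/[(1)·(-1)·(-5)] = -3
L_2(3) = (5)·(4)·(-1)/[(2)·(1)·(-4)] = 5/2
L_3(3) = (5)·(4)·(3)/[(6)·(5)·(4)] = 1/2
Sum: 0 + 3·(-3) + (-5)·(5/2) + (-1)·(1/2) = -22

-22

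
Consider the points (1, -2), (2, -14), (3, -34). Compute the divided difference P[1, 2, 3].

-4

P[1,2] = (-14 - (-2)) / (2 - 1) = -12
P[2,3] = (-34 - (-14)) / (3 - 2) = -20
P[1,2,3] = (-20 - (-12)) / (3 - 1) = -4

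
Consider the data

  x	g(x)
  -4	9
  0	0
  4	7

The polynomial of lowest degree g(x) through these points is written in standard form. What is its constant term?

0

Build the Lagrange basis polynomials:
L_0(x) = x(x - 4) / [32] = (1/32)x^2 - (1/8)x
L_1(x) = (x + 4)(x - 4) / [-16] = -(1/16)x^2 + 1
L_2(x) = (x + 4)x / [32] = (1/32)x^2 + (1/8)x
g(x) = 9·L_0 + 0·L_1 + 7·L_2
Only the constant term is needed; take it from each L_i and combine:
9·(0) + 0·(1) + 7·(0) = 0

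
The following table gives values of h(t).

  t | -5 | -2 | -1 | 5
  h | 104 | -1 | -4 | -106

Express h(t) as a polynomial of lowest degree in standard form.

Build the Lagrange basis polynomials:
L_0(t) = (t + 2)(t + 1)(t - 5) / [-120] = -(1/120)t^3 + (1/60)t^2 + (13/120)t + 1/12
L_1(t) = (t + 5)(t + 1)(t - 5) / [21] = (1/21)t^3 + (1/21)t^2 - (25/21)t - 25/21
L_2(t) = (t + 5)(t + 2)(t - 5) / [-24] = -(1/24)t^3 - (1/12)t^2 + (25/24)t + 25/12
L_3(t) = (t + 5)(t + 2)(t + 1) / [420] = (1/420)t^3 + (2/105)t^2 + (17/420)t + 1/42
h(t) = 104·L_0 + (-1)·L_1 + (-4)·L_2 + (-106)·L_3
  104·L_0(t) = -(13/15)t^3 + (26/15)t^2 + (169/15)t + 26/3
  (-1)·L_1(t) = -(1/21)t^3 - (1/21)t^2 + (25/21)t + 25/21
  (-4)·L_2(t) = (1/6)t^3 + (1/3)t^2 - (25/6)t - 25/3
  (-106)·L_3(t) = -(53/210)t^3 - (212/105)t^2 - (901/210)t - 53/21
Adding term by term: -t^3 + 4t - 1

h(t) = -t^3 + 4t - 1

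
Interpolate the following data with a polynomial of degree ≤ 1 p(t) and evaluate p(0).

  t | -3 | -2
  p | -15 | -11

L_0(0) = (2)/[(-1)] = -2
L_1(0) = (3)/[(1)] = 3
Sum: (-15)·(-2) + (-11)·(3) = -3

-3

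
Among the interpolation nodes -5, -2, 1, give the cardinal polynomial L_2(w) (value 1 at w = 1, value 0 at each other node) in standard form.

L_2(w) = (1/18)w^2 + (7/18)w + 5/9

L_2(w) = (w + 5)(w + 2) / [(6)·(3)]
       = (w^2 + 7w + 10) / (18)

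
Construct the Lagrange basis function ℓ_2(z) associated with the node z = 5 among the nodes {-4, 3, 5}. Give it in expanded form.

ℓ_2(z) = (z + 4)(z - 3) / [(9)·(2)]
       = (z^2 + z - 12) / (18)

ℓ_2(z) = (1/18)z^2 + (1/18)z - 2/3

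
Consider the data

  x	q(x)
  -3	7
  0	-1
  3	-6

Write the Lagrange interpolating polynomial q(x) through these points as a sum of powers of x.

q(x) = (1/6)x^2 - (13/6)x - 1

L_0(x) = x(x - 3) / [18] = (1/18)x^2 - (1/6)x
L_1(x) = (x + 3)(x - 3) / [-9] = -(1/9)x^2 + 1
L_2(x) = (x + 3)x / [18] = (1/18)x^2 + (1/6)x
q(x) = 7·L_0 + (-1)·L_1 + (-6)·L_2
  7·L_0(x) = (7/18)x^2 - (7/6)x
  (-1)·L_1(x) = (1/9)x^2 - 1
  (-6)·L_2(x) = -(1/3)x^2 - x
Adding term by term: (1/6)x^2 - (13/6)x - 1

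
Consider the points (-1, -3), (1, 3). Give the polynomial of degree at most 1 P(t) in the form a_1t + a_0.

Build the Lagrange basis polynomials:
L_0(t) = (t - 1) / [-2] = -(1/2)t + 1/2
L_1(t) = (t + 1) / [2] = (1/2)t + 1/2
P(t) = (-3)·L_0 + 3·L_1
  (-3)·L_0(t) = (3/2)t - 3/2
  3·L_1(t) = (3/2)t + 3/2
Adding term by term: 3t

P(t) = 3t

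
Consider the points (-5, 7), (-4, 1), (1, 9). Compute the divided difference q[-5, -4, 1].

19/15

q[-5,-4] = (1 - 7) / (-4 - (-5)) = -6
q[-4,1] = (9 - 1) / (1 - (-4)) = 8/5
q[-5,-4,1] = (8/5 - (-6)) / (1 - (-5)) = 19/15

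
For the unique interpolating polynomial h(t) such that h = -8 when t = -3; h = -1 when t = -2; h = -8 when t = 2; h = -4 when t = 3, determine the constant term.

-33/10

L_0(t) = (t + 2)(t - 2)(t - 3) / [-30] = -(1/30)t^3 + (1/10)t^2 + (2/15)t - 2/5
L_1(t) = (t + 3)(t - 2)(t - 3) / [20] = (1/20)t^3 - (1/10)t^2 - (9/20)t + 9/10
L_2(t) = (t + 3)(t + 2)(t - 3) / [-20] = -(1/20)t^3 - (1/10)t^2 + (9/20)t + 9/10
L_3(t) = (t + 3)(t + 2)(t - 2) / [30] = (1/30)t^3 + (1/10)t^2 - (2/15)t - 2/5
h(t) = (-8)·L_0 + (-1)·L_1 + (-8)·L_2 + (-4)·L_3
Only the constant term is needed; take it from each L_i and combine:
(-8)·(-2/5) + (-1)·(9/10) + (-8)·(9/10) + (-4)·(-2/5) = -33/10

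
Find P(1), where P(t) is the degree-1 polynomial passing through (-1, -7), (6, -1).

L_0(1) = (-5)/[(-7)] = 5/7
L_1(1) = (2)/[(7)] = 2/7
Sum: (-7)·(5/7) + (-1)·(2/7) = -37/7

-37/7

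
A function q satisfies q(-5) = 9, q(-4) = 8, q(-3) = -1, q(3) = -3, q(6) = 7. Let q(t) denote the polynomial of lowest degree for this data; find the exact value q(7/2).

129497/44352

Using Newton's divided-difference form:
q[-5,-4] = (8 - 9) / (-4 - (-5)) = -1
q[-4,-3] = (-1 - 8) / (-3 - (-4)) = -9
q[-3,3] = (-3 - (-1)) / (3 - (-3)) = -1/3
q[3,6] = (7 - (-3)) / (6 - 3) = 10/3
q[-5,-4,-3] = (-9 - (-1)) / (-3 - (-5)) = -4
q[-4,-3,3] = (-1/3 - (-9)) / (3 - (-4)) = 26/21
q[-3,3,6] = (10/3 - (-1/3)) / (6 - (-3)) = 11/27
q[-5,-4,-3,3] = (26/21 - (-4)) / (3 - (-5)) = 55/84
q[-4,-3,3,6] = (11/27 - 26/21) / (6 - (-4)) = -157/1890
q[-5,-4,-3,3,6] = (-157/1890 - 55/84) / (6 - (-5)) = -2789/41580
q(7/2) = 9 + (-1)·(17/2) + (-4)·(17/2)·(15/2) + (55/84)·(17/2)·(15/2)·(13/2) + (-2789/41580)·(17/2)·(15/2)·(13/2)·(1/2) = 129497/44352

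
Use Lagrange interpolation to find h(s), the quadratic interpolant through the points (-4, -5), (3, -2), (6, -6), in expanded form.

h(s) = -(37/210)s^2 + (53/210)s - 41/35

Build the Lagrange basis polynomials:
L_0(s) = (s - 3)(s - 6) / [70] = (1/70)s^2 - (9/70)s + 9/35
L_1(s) = (s + 4)(s - 6) / [-21] = -(1/21)s^2 + (2/21)s + 8/7
L_2(s) = (s + 4)(s - 3) / [30] = (1/30)s^2 + (1/30)s - 2/5
h(s) = (-5)·L_0 + (-2)·L_1 + (-6)·L_2
  (-5)·L_0(s) = -(1/14)s^2 + (9/14)s - 9/7
  (-2)·L_1(s) = (2/21)s^2 - (4/21)s - 16/7
  (-6)·L_2(s) = -(1/5)s^2 - (1/5)s + 12/5
Adding term by term: -(37/210)s^2 + (53/210)s - 41/35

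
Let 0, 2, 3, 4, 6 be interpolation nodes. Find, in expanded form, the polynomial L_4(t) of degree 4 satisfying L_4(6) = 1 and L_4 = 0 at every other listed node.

L_4(t) = (1/144)t^4 - (1/16)t^3 + (13/72)t^2 - (1/6)t

L_4(t) = t(t - 2)(t - 3)(t - 4) / [(6)·(4)·(3)·(2)]
       = (t^4 - 9t^3 + 26t^2 - 24t) / (144)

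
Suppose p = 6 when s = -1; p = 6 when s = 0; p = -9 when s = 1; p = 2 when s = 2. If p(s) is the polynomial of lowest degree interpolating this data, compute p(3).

Evaluate each Lagrange basis at s = 3:
L_0(3) = (3)·(2)·(1)/[(-1)·(-2)·(-3)] = -1
L_1(3) = (4)·(2)·(1)/[(1)·(-1)·(-2)] = 4
L_2(3) = (4)·(3)·(1)/[(2)·(1)·(-1)] = -6
L_3(3) = (4)·(3)·(2)/[(3)·(2)·(1)] = 4
Sum: 6·(-1) + 6·(4) + (-9)·(-6) + 2·(4) = 80

80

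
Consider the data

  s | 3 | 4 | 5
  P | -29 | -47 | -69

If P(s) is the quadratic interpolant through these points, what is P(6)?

L_0(6) = (2)·(1)/[(-1)·(-2)] = 1
L_1(6) = (3)·(1)/[(1)·(-1)] = -3
L_2(6) = (3)·(2)/[(2)·(1)] = 3
Sum: (-29)·(1) + (-47)·(-3) + (-69)·(3) = -95

-95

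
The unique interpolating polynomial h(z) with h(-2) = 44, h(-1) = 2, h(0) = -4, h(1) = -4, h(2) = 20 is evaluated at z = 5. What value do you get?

1136

L_0(5) = (6)·(5)·(4)·(3)/[(-1)·(-2)·(-3)·(-4)] = 15
L_1(5) = (7)·(5)·(4)·(3)/[(1)·(-1)·(-2)·(-3)] = -70
L_2(5) = (7)·(6)·(4)·(3)/[(2)·(1)·(-1)·(-2)] = 126
L_3(5) = (7)·(6)·(5)·(3)/[(3)·(2)·(1)·(-1)] = -105
L_4(5) = (7)·(6)·(5)·(4)/[(4)·(3)·(2)·(1)] = 35
Sum: 44·(15) + 2·(-70) + (-4)·(126) + (-4)·(-105) + 20·(35) = 1136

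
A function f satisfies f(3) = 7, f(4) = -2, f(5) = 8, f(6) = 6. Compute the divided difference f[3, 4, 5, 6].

-31/6

f[3,4] = (-2 - 7) / (4 - 3) = -9
f[4,5] = (8 - (-2)) / (5 - 4) = 10
f[5,6] = (6 - 8) / (6 - 5) = -2
f[3,4,5] = (10 - (-9)) / (5 - 3) = 19/2
f[4,5,6] = (-2 - 10) / (6 - 4) = -6
f[3,4,5,6] = (-6 - 19/2) / (6 - 3) = -31/6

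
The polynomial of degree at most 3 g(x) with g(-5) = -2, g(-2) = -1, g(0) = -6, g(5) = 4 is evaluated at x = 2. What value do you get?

-219/25

Using Newton's divided-difference form:
g[-5,-2] = (-1 - (-2)) / (-2 - (-5)) = 1/3
g[-2,0] = (-6 - (-1)) / (0 - (-2)) = -5/2
g[0,5] = (4 - (-6)) / (5 - 0) = 2
g[-5,-2,0] = (-5/2 - 1/3) / (0 - (-5)) = -17/30
g[-2,0,5] = (2 - (-5/2)) / (5 - (-2)) = 9/14
g[-5,-2,0,5] = (9/14 - (-17/30)) / (5 - (-5)) = 127/1050
g(2) = -2 + (1/3)·(7) + (-17/30)·(7)·(4) + (127/1050)·(7)·(4)·(2) = -219/25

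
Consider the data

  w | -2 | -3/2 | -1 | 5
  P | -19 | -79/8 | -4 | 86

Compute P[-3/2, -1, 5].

P[-3/2,-1] = (-4 - (-79/8)) / (-1 - (-3/2)) = 47/4
P[-1,5] = (86 - (-4)) / (5 - (-1)) = 15
P[-3/2,-1,5] = (15 - 47/4) / (5 - (-3/2)) = 1/2

1/2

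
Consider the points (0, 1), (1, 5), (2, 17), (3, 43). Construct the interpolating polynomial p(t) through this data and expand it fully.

p(t) = t^3 + t^2 + 2t + 1

Build the Lagrange basis polynomials:
L_0(t) = (t - 1)(t - 2)(t - 3) / [-6] = -(1/6)t^3 + t^2 - (11/6)t + 1
L_1(t) = t(t - 2)(t - 3) / [2] = (1/2)t^3 - (5/2)t^2 + 3t
L_2(t) = t(t - 1)(t - 3) / [-2] = -(1/2)t^3 + 2t^2 - (3/2)t
L_3(t) = t(t - 1)(t - 2) / [6] = (1/6)t^3 - (1/2)t^2 + (1/3)t
p(t) = 1·L_0 + 5·L_1 + 17·L_2 + 43·L_3
  1·L_0(t) = -(1/6)t^3 + t^2 - (11/6)t + 1
  5·L_1(t) = (5/2)t^3 - (25/2)t^2 + 15t
  17·L_2(t) = -(17/2)t^3 + 34t^2 - (51/2)t
  43·L_3(t) = (43/6)t^3 - (43/2)t^2 + (43/3)t
Adding term by term: t^3 + t^2 + 2t + 1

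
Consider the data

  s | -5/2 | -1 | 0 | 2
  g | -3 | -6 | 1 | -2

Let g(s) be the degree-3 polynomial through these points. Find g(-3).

53/9

L_0(-3) = (-2)·(-3)·(-5)/[(-3/2)·(-5/2)·(-9/2)] = 16/9
L_1(-3) = (-1/2)·(-3)·(-5)/[(3/2)·(-1)·(-3)] = -5/3
L_2(-3) = (-1/2)·(-2)·(-5)/[(5/2)·(1)·(-2)] = 1
L_3(-3) = (-1/2)·(-2)·(-3)/[(9/2)·(3)·(2)] = -1/9
Sum: (-3)·(16/9) + (-6)·(-5/3) + 1·(1) + (-2)·(-1/9) = 53/9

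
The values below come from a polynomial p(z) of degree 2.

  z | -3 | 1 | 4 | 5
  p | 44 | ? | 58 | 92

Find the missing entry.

4

The 3 known values determine p uniquely (degree ≤ 2).
Evaluate each Lagrange basis at z = 1:
L_0(1) = (-3)·(-4)/[(-7)·(-8)] = 3/14
L_1(1) = (4)·(-4)/[(7)·(-1)] = 16/7
L_2(1) = (4)·(-3)/[(8)·(1)] = -3/2
Sum: 44·(3/14) + 58·(16/7) + 92·(-3/2) = 4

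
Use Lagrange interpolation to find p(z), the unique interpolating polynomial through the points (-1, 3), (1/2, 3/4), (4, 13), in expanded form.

p(z) = z^2 - z + 1

L_0(z) = (z - 1/2)(z - 4) / [15/2] = (2/15)z^2 - (3/5)z + 4/15
L_1(z) = (z + 1)(z - 4) / [-21/4] = -(4/21)z^2 + (4/7)z + 16/21
L_2(z) = (z + 1)(z - 1/2) / [35/2] = (2/35)z^2 + (1/35)z - 1/35
p(z) = 3·L_0 + (3/4)·L_1 + 13·L_2
  3·L_0(z) = (2/5)z^2 - (9/5)z + 4/5
  (3/4)·L_1(z) = -(1/7)z^2 + (3/7)z + 4/7
  13·L_2(z) = (26/35)z^2 + (13/35)z - 13/35
Adding term by term: z^2 - z + 1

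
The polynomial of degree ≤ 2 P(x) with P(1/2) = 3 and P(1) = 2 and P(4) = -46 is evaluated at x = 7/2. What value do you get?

-33

L_0(7/2) = (5/2)·(-1/2)/[(-1/2)·(-7/2)] = -5/7
L_1(7/2) = (3)·(-1/2)/[(1/2)·(-3)] = 1
L_2(7/2) = (3)·(5/2)/[(7/2)·(3)] = 5/7
Sum: 3·(-5/7) + 2·(1) + (-46)·(5/7) = -33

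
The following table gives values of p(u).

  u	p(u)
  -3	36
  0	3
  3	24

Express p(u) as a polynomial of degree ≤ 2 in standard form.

p(u) = 3u^2 - 2u + 3

Build the Lagrange basis polynomials:
L_0(u) = u(u - 3) / [18] = (1/18)u^2 - (1/6)u
L_1(u) = (u + 3)(u - 3) / [-9] = -(1/9)u^2 + 1
L_2(u) = (u + 3)u / [18] = (1/18)u^2 + (1/6)u
p(u) = 36·L_0 + 3·L_1 + 24·L_2
  36·L_0(u) = 2u^2 - 6u
  3·L_1(u) = -(1/3)u^2 + 3
  24·L_2(u) = (4/3)u^2 + 4u
Adding term by term: 3u^2 - 2u + 3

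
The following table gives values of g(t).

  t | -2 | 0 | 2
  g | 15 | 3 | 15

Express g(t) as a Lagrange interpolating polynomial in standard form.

g(t) = 3t^2 + 3

L_0(t) = t(t - 2) / [8] = (1/8)t^2 - (1/4)t
L_1(t) = (t + 2)(t - 2) / [-4] = -(1/4)t^2 + 1
L_2(t) = (t + 2)t / [8] = (1/8)t^2 + (1/4)t
g(t) = 15·L_0 + 3·L_1 + 15·L_2
  15·L_0(t) = (15/8)t^2 - (15/4)t
  3·L_1(t) = -(3/4)t^2 + 3
  15·L_2(t) = (15/8)t^2 + (15/4)t
Adding term by term: 3t^2 + 3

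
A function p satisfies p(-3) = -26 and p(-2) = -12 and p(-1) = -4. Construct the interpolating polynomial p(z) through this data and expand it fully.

Build the Lagrange basis polynomials:
L_0(z) = (z + 2)(z + 1) / [2] = (1/2)z^2 + (3/2)z + 1
L_1(z) = (z + 3)(z + 1) / [-1] = -z^2 - 4z - 3
L_2(z) = (z + 3)(z + 2) / [2] = (1/2)z^2 + (5/2)z + 3
p(z) = (-26)·L_0 + (-12)·L_1 + (-4)·L_2
  (-26)·L_0(z) = -13z^2 - 39z - 26
  (-12)·L_1(z) = 12z^2 + 48z + 36
  (-4)·L_2(z) = -2z^2 - 10z - 12
Adding term by term: -3z^2 - z - 2

p(z) = -3z^2 - z - 2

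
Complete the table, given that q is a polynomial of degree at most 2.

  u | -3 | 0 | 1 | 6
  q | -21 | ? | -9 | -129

The 3 known values determine q uniquely (degree ≤ 2).
Evaluate each Lagrange basis at u = 0:
L_0(0) = (-1)·(-6)/[(-4)·(-9)] = 1/6
L_1(0) = (3)·(-6)/[(4)·(-5)] = 9/10
L_2(0) = (3)·(-1)/[(9)·(5)] = -1/15
Sum: (-21)·(1/6) + (-9)·(9/10) + (-129)·(-1/15) = -3

-3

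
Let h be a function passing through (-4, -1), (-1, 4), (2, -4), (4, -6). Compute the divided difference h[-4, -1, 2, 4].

h[-4,-1] = (4 - (-1)) / (-1 - (-4)) = 5/3
h[-1,2] = (-4 - 4) / (2 - (-1)) = -8/3
h[2,4] = (-6 - (-4)) / (4 - 2) = -1
h[-4,-1,2] = (-8/3 - 5/3) / (2 - (-4)) = -13/18
h[-1,2,4] = (-1 - (-8/3)) / (4 - (-1)) = 1/3
h[-4,-1,2,4] = (1/3 - (-13/18)) / (4 - (-4)) = 19/144

19/144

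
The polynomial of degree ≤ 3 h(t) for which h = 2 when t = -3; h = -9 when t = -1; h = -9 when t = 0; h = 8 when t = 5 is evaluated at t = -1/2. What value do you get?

-599/64

Evaluate each Lagrange basis at t = -1/2:
L_0(-1/2) = (1/2)·(-1/2)·(-11/2)/[(-2)·(-3)·(-8)] = -11/384
L_1(-1/2) = (5/2)·(-1/2)·(-11/2)/[(2)·(-1)·(-6)] = 55/96
L_2(-1/2) = (5/2)·(1/2)·(-11/2)/[(3)·(1)·(-5)] = 11/24
L_3(-1/2) = (5/2)·(1/2)·(-1/2)/[(8)·(6)·(5)] = -1/384
Sum: 2·(-11/384) + (-9)·(55/96) + (-9)·(11/24) + 8·(-1/384) = -599/64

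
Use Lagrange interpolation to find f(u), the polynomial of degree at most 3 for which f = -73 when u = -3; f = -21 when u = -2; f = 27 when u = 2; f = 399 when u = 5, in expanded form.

f(u) = 3u^3 + u^2 - 1

L_0(u) = (u + 2)(u - 2)(u - 5) / [-40] = -(1/40)u^3 + (1/8)u^2 + (1/10)u - 1/2
L_1(u) = (u + 3)(u - 2)(u - 5) / [28] = (1/28)u^3 - (1/7)u^2 - (11/28)u + 15/14
L_2(u) = (u + 3)(u + 2)(u - 5) / [-60] = -(1/60)u^3 + (19/60)u + 1/2
L_3(u) = (u + 3)(u + 2)(u - 2) / [168] = (1/168)u^3 + (1/56)u^2 - (1/42)u - 1/14
f(u) = (-73)·L_0 + (-21)·L_1 + 27·L_2 + 399·L_3
  (-73)·L_0(u) = (73/40)u^3 - (73/8)u^2 - (73/10)u + 73/2
  (-21)·L_1(u) = -(3/4)u^3 + 3u^2 + (33/4)u - 45/2
  27·L_2(u) = -(9/20)u^3 + (171/20)u + 27/2
  399·L_3(u) = (19/8)u^3 + (57/8)u^2 - (19/2)u - 57/2
Adding term by term: 3u^3 + u^2 - 1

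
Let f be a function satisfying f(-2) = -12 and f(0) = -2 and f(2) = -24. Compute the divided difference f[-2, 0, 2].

-4

f[-2,0] = (-2 - (-12)) / (0 - (-2)) = 5
f[0,2] = (-24 - (-2)) / (2 - 0) = -11
f[-2,0,2] = (-11 - 5) / (2 - (-2)) = -4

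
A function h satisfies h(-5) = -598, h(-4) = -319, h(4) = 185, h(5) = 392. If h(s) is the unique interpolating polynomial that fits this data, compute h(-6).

Using Newton's divided-difference form:
h[-5,-4] = (-319 - (-598)) / (-4 - (-5)) = 279
h[-4,4] = (185 - (-319)) / (4 - (-4)) = 63
h[4,5] = (392 - 185) / (5 - 4) = 207
h[-5,-4,4] = (63 - 279) / (4 - (-5)) = -24
h[-4,4,5] = (207 - 63) / (5 - (-4)) = 16
h[-5,-4,4,5] = (16 - (-24)) / (5 - (-5)) = 4
h(-6) = -598 + 279·(-1) + (-24)·(-1)·(-2) + 4·(-1)·(-2)·(-10) = -1005

-1005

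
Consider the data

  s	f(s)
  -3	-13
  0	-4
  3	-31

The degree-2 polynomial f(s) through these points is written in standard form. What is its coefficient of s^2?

-2

The leading coefficient equals the top divided difference f[-3,0,3].
f[-3,0] = (-4 - (-13)) / (0 - (-3)) = 3
f[0,3] = (-31 - (-4)) / (3 - 0) = -9
f[-3,0,3] = (-9 - 3) / (3 - (-3)) = -2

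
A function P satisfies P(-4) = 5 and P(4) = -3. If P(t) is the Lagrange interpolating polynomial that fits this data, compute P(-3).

L_0(-3) = (-7)/[(-8)] = 7/8
L_1(-3) = (1)/[(8)] = 1/8
Sum: 5·(7/8) + (-3)·(1/8) = 4

4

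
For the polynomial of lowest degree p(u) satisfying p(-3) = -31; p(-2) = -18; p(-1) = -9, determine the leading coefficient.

The leading coefficient equals the top divided difference p[-3,-2,-1].
p[-3,-2] = (-18 - (-31)) / (-2 - (-3)) = 13
p[-2,-1] = (-9 - (-18)) / (-1 - (-2)) = 9
p[-3,-2,-1] = (9 - 13) / (-1 - (-3)) = -2

-2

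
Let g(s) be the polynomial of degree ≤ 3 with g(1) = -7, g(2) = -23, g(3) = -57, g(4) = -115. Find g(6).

Using Newton's divided-difference form:
g[1,2] = (-23 - (-7)) / (2 - 1) = -16
g[2,3] = (-57 - (-23)) / (3 - 2) = -34
g[3,4] = (-115 - (-57)) / (4 - 3) = -58
g[1,2,3] = (-34 - (-16)) / (3 - 1) = -9
g[2,3,4] = (-58 - (-34)) / (4 - 2) = -12
g[1,2,3,4] = (-12 - (-9)) / (4 - 1) = -1
g(6) = -7 + (-16)·(5) + (-9)·(5)·(4) + (-1)·(5)·(4)·(3) = -327

-327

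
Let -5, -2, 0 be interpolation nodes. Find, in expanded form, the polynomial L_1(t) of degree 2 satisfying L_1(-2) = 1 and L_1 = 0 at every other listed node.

L_1(t) = -(1/6)t^2 - (5/6)t

L_1(t) = (t + 5)t / [(3)·(-2)]
       = (t^2 + 5t) / (-6)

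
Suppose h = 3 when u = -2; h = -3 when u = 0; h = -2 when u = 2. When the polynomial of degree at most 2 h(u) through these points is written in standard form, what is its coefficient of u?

-5/4

L_0(u) = u(u - 2) / [8] = (1/8)u^2 - (1/4)u
L_1(u) = (u + 2)(u - 2) / [-4] = -(1/4)u^2 + 1
L_2(u) = (u + 2)u / [8] = (1/8)u^2 + (1/4)u
h(u) = 3·L_0 + (-3)·L_1 + (-2)·L_2
Only the coefficient of u is needed; take it from each L_i and combine:
3·(-1/4) + (-3)·(0) + (-2)·(1/4) = -5/4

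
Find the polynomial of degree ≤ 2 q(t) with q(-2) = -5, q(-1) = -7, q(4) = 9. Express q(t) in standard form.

q(t) = (13/15)t^2 + (3/5)t - 109/15

L_0(t) = (t + 1)(t - 4) / [6] = (1/6)t^2 - (1/2)t - 2/3
L_1(t) = (t + 2)(t - 4) / [-5] = -(1/5)t^2 + (2/5)t + 8/5
L_2(t) = (t + 2)(t + 1) / [30] = (1/30)t^2 + (1/10)t + 1/15
q(t) = (-5)·L_0 + (-7)·L_1 + 9·L_2
  (-5)·L_0(t) = -(5/6)t^2 + (5/2)t + 10/3
  (-7)·L_1(t) = (7/5)t^2 - (14/5)t - 56/5
  9·L_2(t) = (3/10)t^2 + (9/10)t + 3/5
Adding term by term: (13/15)t^2 + (3/5)t - 109/15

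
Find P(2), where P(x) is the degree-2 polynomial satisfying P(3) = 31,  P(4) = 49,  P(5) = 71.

Evaluate each Lagrange basis at x = 2:
L_0(2) = (-2)·(-3)/[(-1)·(-2)] = 3
L_1(2) = (-1)·(-3)/[(1)·(-1)] = -3
L_2(2) = (-1)·(-2)/[(2)·(1)] = 1
Sum: 31·(3) + 49·(-3) + 71·(1) = 17

17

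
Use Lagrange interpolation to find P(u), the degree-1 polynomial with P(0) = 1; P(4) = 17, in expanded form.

Build the Lagrange basis polynomials:
L_0(u) = (u - 4) / [-4] = -(1/4)u + 1
L_1(u) = u / [4] = (1/4)u
P(u) = 1·L_0 + 17·L_1
  1·L_0(u) = -(1/4)u + 1
  17·L_1(u) = (17/4)u
Adding term by term: 4u + 1

P(u) = 4u + 1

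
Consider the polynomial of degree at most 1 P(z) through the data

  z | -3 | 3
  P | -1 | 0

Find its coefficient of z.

L_0(z) = (z - 3) / [-6] = -(1/6)z + 1/2
L_1(z) = (z + 3) / [6] = (1/6)z + 1/2
P(z) = (-1)·L_0 + 0·L_1
Only the coefficient of z is needed; take it from each L_i and combine:
(-1)·(-1/6) + 0·(1/6) = 1/6

1/6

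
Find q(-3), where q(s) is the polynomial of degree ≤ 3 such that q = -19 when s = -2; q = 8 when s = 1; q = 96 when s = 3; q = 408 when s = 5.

Evaluate each Lagrange basis at s = -3:
L_0(-3) = (-4)·(-6)·(-8)/[(-3)·(-5)·(-7)] = 64/35
L_1(-3) = (-1)·(-6)·(-8)/[(3)·(-2)·(-4)] = -2
L_2(-3) = (-1)·(-4)·(-8)/[(5)·(2)·(-2)] = 8/5
L_3(-3) = (-1)·(-4)·(-6)/[(7)·(4)·(2)] = -3/7
Sum: (-19)·(64/35) + 8·(-2) + 96·(8/5) + 408·(-3/7) = -72

-72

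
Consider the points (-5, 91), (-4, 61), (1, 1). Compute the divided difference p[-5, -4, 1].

p[-5,-4] = (61 - 91) / (-4 - (-5)) = -30
p[-4,1] = (1 - 61) / (1 - (-4)) = -12
p[-5,-4,1] = (-12 - (-30)) / (1 - (-5)) = 3

3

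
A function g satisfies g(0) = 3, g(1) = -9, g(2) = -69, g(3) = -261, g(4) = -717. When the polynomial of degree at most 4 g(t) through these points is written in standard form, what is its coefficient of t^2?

-4

L_0(t) = (t - 1)(t - 2)(t - 3)(t - 4) / [24] = (1/24)t^4 - (5/12)t^3 + (35/24)t^2 - (25/12)t + 1
L_1(t) = t(t - 2)(t - 3)(t - 4) / [-6] = -(1/6)t^4 + (3/2)t^3 - (13/3)t^2 + 4t
L_2(t) = t(t - 1)(t - 3)(t - 4) / [4] = (1/4)t^4 - 2t^3 + (19/4)t^2 - 3t
L_3(t) = t(t - 1)(t - 2)(t - 4) / [-6] = -(1/6)t^4 + (7/6)t^3 - (7/3)t^2 + (4/3)t
L_4(t) = t(t - 1)(t - 2)(t - 3) / [24] = (1/24)t^4 - (1/4)t^3 + (11/24)t^2 - (1/4)t
g(t) = 3·L_0 + (-9)·L_1 + (-69)·L_2 + (-261)·L_3 + (-717)·L_4
Only the coefficient of t^2 is needed; take it from each L_i and combine:
3·(35/24) + (-9)·(-13/3) + (-69)·(19/4) + (-261)·(-7/3) + (-717)·(11/24) = -4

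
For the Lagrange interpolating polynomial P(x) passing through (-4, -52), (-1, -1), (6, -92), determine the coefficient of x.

2

L_0(x) = (x + 1)(x - 6) / [30] = (1/30)x^2 - (1/6)x - 1/5
L_1(x) = (x + 4)(x - 6) / [-21] = -(1/21)x^2 + (2/21)x + 8/7
L_2(x) = (x + 4)(x + 1) / [70] = (1/70)x^2 + (1/14)x + 2/35
P(x) = (-52)·L_0 + (-1)·L_1 + (-92)·L_2
Only the coefficient of x is needed; take it from each L_i and combine:
(-52)·(-1/6) + (-1)·(2/21) + (-92)·(1/14) = 2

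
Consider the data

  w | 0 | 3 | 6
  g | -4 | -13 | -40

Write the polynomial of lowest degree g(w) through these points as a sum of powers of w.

g(w) = -w^2 - 4

Build the Lagrange basis polynomials:
L_0(w) = (w - 3)(w - 6) / [18] = (1/18)w^2 - (1/2)w + 1
L_1(w) = w(w - 6) / [-9] = -(1/9)w^2 + (2/3)w
L_2(w) = w(w - 3) / [18] = (1/18)w^2 - (1/6)w
g(w) = (-4)·L_0 + (-13)·L_1 + (-40)·L_2
  (-4)·L_0(w) = -(2/9)w^2 + 2w - 4
  (-13)·L_1(w) = (13/9)w^2 - (26/3)w
  (-40)·L_2(w) = -(20/9)w^2 + (20/3)w
Adding term by term: -w^2 - 4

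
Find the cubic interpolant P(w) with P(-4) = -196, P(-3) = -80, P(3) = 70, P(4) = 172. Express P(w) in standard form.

L_0(w) = (w + 3)(w - 3)(w - 4) / [-56] = -(1/56)w^3 + (1/14)w^2 + (9/56)w - 9/14
L_1(w) = (w + 4)(w - 3)(w - 4) / [42] = (1/42)w^3 - (1/14)w^2 - (8/21)w + 8/7
L_2(w) = (w + 4)(w + 3)(w - 4) / [-42] = -(1/42)w^3 - (1/14)w^2 + (8/21)w + 8/7
L_3(w) = (w + 4)(w + 3)(w - 3) / [56] = (1/56)w^3 + (1/14)w^2 - (9/56)w - 9/14
P(w) = (-196)·L_0 + (-80)·L_1 + 70·L_2 + 172·L_3
  (-196)·L_0(w) = (7/2)w^3 - 14w^2 - (63/2)w + 126
  (-80)·L_1(w) = -(40/21)w^3 + (40/7)w^2 + (640/21)w - 640/7
  70·L_2(w) = -(5/3)w^3 - 5w^2 + (80/3)w + 80
  172·L_3(w) = (43/14)w^3 + (86/7)w^2 - (387/14)w - 774/7
Adding term by term: 3w^3 - w^2 - 2w + 4

P(w) = 3w^3 - w^2 - 2w + 4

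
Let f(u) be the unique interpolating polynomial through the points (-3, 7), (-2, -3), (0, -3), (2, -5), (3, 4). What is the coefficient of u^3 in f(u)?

0

L_0(u) = (u + 2)u(u - 2)(u - 3) / [90] = (1/90)u^4 - (1/30)u^3 - (2/45)u^2 + (2/15)u
L_1(u) = (u + 3)u(u - 2)(u - 3) / [-40] = -(1/40)u^4 + (1/20)u^3 + (9/40)u^2 - (9/20)u
L_2(u) = (u + 3)(u + 2)(u - 2)(u - 3) / [36] = (1/36)u^4 - (13/36)u^2 + 1
L_3(u) = (u + 3)(u + 2)u(u - 3) / [-40] = -(1/40)u^4 - (1/20)u^3 + (9/40)u^2 + (9/20)u
L_4(u) = (u + 3)(u + 2)u(u - 2) / [90] = (1/90)u^4 + (1/30)u^3 - (2/45)u^2 - (2/15)u
f(u) = 7·L_0 + (-3)·L_1 + (-3)·L_2 + (-5)·L_3 + 4·L_4
Only the coefficient of u^3 is needed; take it from each L_i and combine:
7·(-1/30) + (-3)·(1/20) + (-3)·(0) + (-5)·(-1/20) + 4·(1/30) = 0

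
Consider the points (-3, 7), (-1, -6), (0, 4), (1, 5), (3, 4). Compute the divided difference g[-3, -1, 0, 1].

g[-3,-1] = (-6 - 7) / (-1 - (-3)) = -13/2
g[-1,0] = (4 - (-6)) / (0 - (-1)) = 10
g[0,1] = (5 - 4) / (1 - 0) = 1
g[-3,-1,0] = (10 - (-13/2)) / (0 - (-3)) = 11/2
g[-1,0,1] = (1 - 10) / (1 - (-1)) = -9/2
g[-3,-1,0,1] = (-9/2 - 11/2) / (1 - (-3)) = -5/2

-5/2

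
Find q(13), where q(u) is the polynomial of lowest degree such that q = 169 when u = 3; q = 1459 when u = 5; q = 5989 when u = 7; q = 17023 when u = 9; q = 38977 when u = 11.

L_0(13) = (8)·(6)·(4)·(2)/[(-2)·(-4)·(-6)·(-8)] = 1
L_1(13) = (10)·(6)·(4)·(2)/[(2)·(-2)·(-4)·(-6)] = -5
L_2(13) = (10)·(8)·(4)·(2)/[(4)·(2)·(-2)·(-4)] = 10
L_3(13) = (10)·(8)·(6)·(2)/[(6)·(4)·(2)·(-2)] = -10
L_4(13) = (10)·(8)·(6)·(4)/[(8)·(6)·(4)·(2)] = 5
Sum: 169·(1) + 1459·(-5) + 5989·(10) + 17023·(-10) + 38977·(5) = 77419

77419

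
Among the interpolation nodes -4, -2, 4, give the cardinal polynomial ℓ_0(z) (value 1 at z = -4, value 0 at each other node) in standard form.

ℓ_0(z) = (1/16)z^2 - (1/8)z - 1/2

ℓ_0(z) = (z + 2)(z - 4) / [(-2)·(-8)]
       = (z^2 - 2z - 8) / (16)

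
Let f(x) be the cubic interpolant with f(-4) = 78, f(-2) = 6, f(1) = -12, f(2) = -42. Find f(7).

-912

Using Newton's divided-difference form:
f[-4,-2] = (6 - 78) / (-2 - (-4)) = -36
f[-2,1] = (-12 - 6) / (1 - (-2)) = -6
f[1,2] = (-42 - (-12)) / (2 - 1) = -30
f[-4,-2,1] = (-6 - (-36)) / (1 - (-4)) = 6
f[-2,1,2] = (-30 - (-6)) / (2 - (-2)) = -6
f[-4,-2,1,2] = (-6 - 6) / (2 - (-4)) = -2
f(7) = 78 + (-36)·(11) + 6·(11)·(9) + (-2)·(11)·(9)·(6) = -912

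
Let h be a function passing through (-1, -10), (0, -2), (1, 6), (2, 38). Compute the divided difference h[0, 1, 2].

12

h[0,1] = (6 - (-2)) / (1 - 0) = 8
h[1,2] = (38 - 6) / (2 - 1) = 32
h[0,1,2] = (32 - 8) / (2 - 0) = 12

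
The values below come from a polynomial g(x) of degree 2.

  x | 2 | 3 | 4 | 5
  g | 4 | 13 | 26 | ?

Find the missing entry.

The 3 known values determine g uniquely (degree ≤ 2).
L_0(5) = (2)·(1)/[(-1)·(-2)] = 1
L_1(5) = (3)·(1)/[(1)·(-1)] = -3
L_2(5) = (3)·(2)/[(2)·(1)] = 3
Sum: 4·(1) + 13·(-3) + 26·(3) = 43

43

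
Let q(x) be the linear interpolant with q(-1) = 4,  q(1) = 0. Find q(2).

L_0(2) = (1)/[(-2)] = -1/2
L_1(2) = (3)/[(2)] = 3/2
Sum: 4·(-1/2) + 0 = -2

-2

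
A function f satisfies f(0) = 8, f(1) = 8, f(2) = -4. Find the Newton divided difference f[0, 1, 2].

f[0,1] = (8 - 8) / (1 - 0) = 0
f[1,2] = (-4 - 8) / (2 - 1) = -12
f[0,1,2] = (-12 - 0) / (2 - 0) = -6

-6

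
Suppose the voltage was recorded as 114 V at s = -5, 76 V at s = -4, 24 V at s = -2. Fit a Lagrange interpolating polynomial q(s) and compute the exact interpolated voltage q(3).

34

L_0(3) = (7)·(5)/[(-1)·(-3)] = 35/3
L_1(3) = (8)·(5)/[(1)·(-2)] = -20
L_2(3) = (8)·(7)/[(3)·(2)] = 28/3
Sum: 114·(35/3) + 76·(-20) + 24·(28/3) = 34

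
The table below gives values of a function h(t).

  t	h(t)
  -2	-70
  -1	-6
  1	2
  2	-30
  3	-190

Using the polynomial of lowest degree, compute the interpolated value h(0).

L_0(0) = (1)·(-1)·(-2)·(-3)/[(-1)·(-3)·(-4)·(-5)] = -1/10
L_1(0) = (2)·(-1)·(-2)·(-3)/[(1)·(-2)·(-3)·(-4)] = 1/2
L_2(0) = (2)·(1)·(-2)·(-3)/[(3)·(2)·(-1)·(-2)] = 1
L_3(0) = (2)·(1)·(-1)·(-3)/[(4)·(3)·(1)·(-1)] = -1/2
L_4(0) = (2)·(1)·(-1)·(-2)/[(5)·(4)·(2)·(1)] = 1/10
Sum: (-70)·(-1/10) + (-6)·(1/2) + 2·(1) + (-30)·(-1/2) + (-190)·(1/10) = 2

2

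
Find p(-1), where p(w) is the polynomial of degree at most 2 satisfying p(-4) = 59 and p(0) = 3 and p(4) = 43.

8

L_0(-1) = (-1)·(-5)/[(-4)·(-8)] = 5/32
L_1(-1) = (3)·(-5)/[(4)·(-4)] = 15/16
L_2(-1) = (3)·(-1)/[(8)·(4)] = -3/32
Sum: 59·(5/32) + 3·(15/16) + 43·(-3/32) = 8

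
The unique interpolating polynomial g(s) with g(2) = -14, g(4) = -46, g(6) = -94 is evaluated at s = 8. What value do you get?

-158

Evaluate each Lagrange basis at s = 8:
L_0(8) = (4)·(2)/[(-2)·(-4)] = 1
L_1(8) = (6)·(2)/[(2)·(-2)] = -3
L_2(8) = (6)·(4)/[(4)·(2)] = 3
Sum: (-14)·(1) + (-46)·(-3) + (-94)·(3) = -158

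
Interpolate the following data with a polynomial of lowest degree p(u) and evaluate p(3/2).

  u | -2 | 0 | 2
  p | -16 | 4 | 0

Evaluate each Lagrange basis at u = 3/2:
L_0(3/2) = (3/2)·(-1/2)/[(-2)·(-4)] = -3/32
L_1(3/2) = (7/2)·(-1/2)/[(2)·(-2)] = 7/16
L_2(3/2) = (7/2)·(3/2)/[(4)·(2)] = 21/32
Sum: (-16)·(-3/32) + 4·(7/16) + 0 = 13/4

13/4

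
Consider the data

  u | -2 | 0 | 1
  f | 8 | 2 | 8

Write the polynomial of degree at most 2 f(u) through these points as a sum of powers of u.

Build the Lagrange basis polynomials:
L_0(u) = u(u - 1) / [6] = (1/6)u^2 - (1/6)u
L_1(u) = (u + 2)(u - 1) / [-2] = -(1/2)u^2 - (1/2)u + 1
L_2(u) = (u + 2)u / [3] = (1/3)u^2 + (2/3)u
f(u) = 8·L_0 + 2·L_1 + 8·L_2
  8·L_0(u) = (4/3)u^2 - (4/3)u
  2·L_1(u) = -u^2 - u + 2
  8·L_2(u) = (8/3)u^2 + (16/3)u
Adding term by term: 3u^2 + 3u + 2

f(u) = 3u^2 + 3u + 2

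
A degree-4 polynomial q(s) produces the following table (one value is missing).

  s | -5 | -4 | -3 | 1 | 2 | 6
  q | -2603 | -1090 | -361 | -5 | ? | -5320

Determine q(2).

The 5 known values determine q uniquely (degree ≤ 4).
Evaluate each Lagrange basis at s = 2:
L_0(2) = (6)·(5)·(1)·(-4)/[(-1)·(-2)·(-6)·(-11)] = -10/11
L_1(2) = (7)·(5)·(1)·(-4)/[(1)·(-1)·(-5)·(-10)] = 14/5
L_2(2) = (7)·(6)·(1)·(-4)/[(2)·(1)·(-4)·(-9)] = -7/3
L_3(2) = (7)·(6)·(5)·(-4)/[(6)·(5)·(4)·(-5)] = 7/5
L_4(2) = (7)·(6)·(5)·(1)/[(11)·(10)·(9)·(5)] = 7/165
Sum: (-2603)·(-10/11) + (-1090)·(14/5) + (-361)·(-7/3) + (-5)·(7/5) + (-5320)·(7/165) = -76

-76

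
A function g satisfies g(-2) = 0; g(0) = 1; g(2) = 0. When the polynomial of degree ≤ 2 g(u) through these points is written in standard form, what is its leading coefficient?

-1/4

Build the Lagrange basis polynomials:
L_0(u) = u(u - 2) / [8] = (1/8)u^2 - (1/4)u
L_1(u) = (u + 2)(u - 2) / [-4] = -(1/4)u^2 + 1
L_2(u) = (u + 2)u / [8] = (1/8)u^2 + (1/4)u
g(u) = 0·L_0 + 1·L_1 + 0·L_2
Only the coefficient of u^2 is needed; take it from each L_i and combine:
0·(1/8) + 1·(-1/4) + 0·(1/8) = -1/4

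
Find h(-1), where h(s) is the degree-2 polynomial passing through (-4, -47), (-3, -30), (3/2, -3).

-8

L_0(-1) = (2)·(-5/2)/[(-1)·(-11/2)] = -10/11
L_1(-1) = (3)·(-5/2)/[(1)·(-9/2)] = 5/3
L_2(-1) = (3)·(2)/[(11/2)·(9/2)] = 8/33
Sum: (-47)·(-10/11) + (-30)·(5/3) + (-3)·(8/33) = -8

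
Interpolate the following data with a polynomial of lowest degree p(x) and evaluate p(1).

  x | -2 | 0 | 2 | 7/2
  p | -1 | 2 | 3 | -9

L_0(1) = (1)·(-1)·(-5/2)/[(-2)·(-4)·(-11/2)] = -5/88
L_1(1) = (3)·(-1)·(-5/2)/[(2)·(-2)·(-7/2)] = 15/28
L_2(1) = (3)·(1)·(-5/2)/[(4)·(2)·(-3/2)] = 5/8
L_3(1) = (3)·(1)·(-1)/[(11/2)·(7/2)·(3/2)] = -8/77
Sum: (-1)·(-5/88) + 2·(15/28) + 3·(5/8) + (-9)·(-8/77) = 1213/308

1213/308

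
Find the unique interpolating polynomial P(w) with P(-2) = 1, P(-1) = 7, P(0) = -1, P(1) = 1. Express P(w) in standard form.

P(w) = 4w^3 + 5w^2 - 7w - 1

Build the Lagrange basis polynomials:
L_0(w) = (w + 1)w(w - 1) / [-6] = -(1/6)w^3 + (1/6)w
L_1(w) = (w + 2)w(w - 1) / [2] = (1/2)w^3 + (1/2)w^2 - w
L_2(w) = (w + 2)(w + 1)(w - 1) / [-2] = -(1/2)w^3 - w^2 + (1/2)w + 1
L_3(w) = (w + 2)(w + 1)w / [6] = (1/6)w^3 + (1/2)w^2 + (1/3)w
P(w) = 1·L_0 + 7·L_1 + (-1)·L_2 + 1·L_3
  1·L_0(w) = -(1/6)w^3 + (1/6)w
  7·L_1(w) = (7/2)w^3 + (7/2)w^2 - 7w
  (-1)·L_2(w) = (1/2)w^3 + w^2 - (1/2)w - 1
  1·L_3(w) = (1/6)w^3 + (1/2)w^2 + (1/3)w
Adding term by term: 4w^3 + 5w^2 - 7w - 1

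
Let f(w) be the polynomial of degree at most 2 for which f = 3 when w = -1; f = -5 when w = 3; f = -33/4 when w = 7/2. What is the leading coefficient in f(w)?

L_0(w) = (w - 3)(w - 7/2) / [18] = (1/18)w^2 - (13/36)w + 7/12
L_1(w) = (w + 1)(w - 7/2) / [-2] = -(1/2)w^2 + (5/4)w + 7/4
L_2(w) = (w + 1)(w - 3) / [9/4] = (4/9)w^2 - (8/9)w - 4/3
f(w) = 3·L_0 + (-5)·L_1 + (-33/4)·L_2
Only the coefficient of w^2 is needed; take it from each L_i and combine:
3·(1/18) + (-5)·(-1/2) + (-33/4)·(4/9) = -1

-1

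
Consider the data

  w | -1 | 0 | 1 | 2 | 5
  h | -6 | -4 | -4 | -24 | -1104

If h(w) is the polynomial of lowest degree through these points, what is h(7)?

L_0(7) = (7)·(6)·(5)·(2)/[(-1)·(-2)·(-3)·(-6)] = 35/3
L_1(7) = (8)·(6)·(5)·(2)/[(1)·(-1)·(-2)·(-5)] = -48
L_2(7) = (8)·(7)·(5)·(2)/[(2)·(1)·(-1)·(-4)] = 70
L_3(7) = (8)·(7)·(6)·(2)/[(3)·(2)·(1)·(-3)] = -112/3
L_4(7) = (8)·(7)·(6)·(5)/[(6)·(5)·(4)·(3)] = 14/3
Sum: (-6)·(35/3) + (-4)·(-48) + (-4)·(70) + (-24)·(-112/3) + (-1104)·(14/3) = -4414

-4414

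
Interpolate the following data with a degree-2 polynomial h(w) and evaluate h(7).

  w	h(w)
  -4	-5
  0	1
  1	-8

L_0(7) = (7)·(6)/[(-4)·(-5)] = 21/10
L_1(7) = (11)·(6)/[(4)·(-1)] = -33/2
L_2(7) = (11)·(7)/[(5)·(1)] = 77/5
Sum: (-5)·(21/10) + 1·(-33/2) + (-8)·(77/5) = -751/5

-751/5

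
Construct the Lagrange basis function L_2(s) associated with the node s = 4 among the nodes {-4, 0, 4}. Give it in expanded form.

L_2(s) = (s + 4)s / [(8)·(4)]
       = (s^2 + 4s) / (32)

L_2(s) = (1/32)s^2 + (1/8)s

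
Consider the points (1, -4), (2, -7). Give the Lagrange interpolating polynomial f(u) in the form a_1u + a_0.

f(u) = -3u - 1

Build the Lagrange basis polynomials:
L_0(u) = (u - 2) / [-1] = -u + 2
L_1(u) = (u - 1) / [1] = u - 1
f(u) = (-4)·L_0 + (-7)·L_1
  (-4)·L_0(u) = 4u - 8
  (-7)·L_1(u) = -7u + 7
Adding term by term: -3u - 1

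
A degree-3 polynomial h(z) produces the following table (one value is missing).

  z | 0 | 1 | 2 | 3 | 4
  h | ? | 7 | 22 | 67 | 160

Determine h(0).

4

The 4 known values determine h uniquely (degree ≤ 3).
Evaluate each Lagrange basis at z = 0:
L_0(0) = (-2)·(-3)·(-4)/[(-1)·(-2)·(-3)] = 4
L_1(0) = (-1)·(-3)·(-4)/[(1)·(-1)·(-2)] = -6
L_2(0) = (-1)·(-2)·(-4)/[(2)·(1)·(-1)] = 4
L_3(0) = (-1)·(-2)·(-3)/[(3)·(2)·(1)] = -1
Sum: 7·(4) + 22·(-6) + 67·(4) + 160·(-1) = 4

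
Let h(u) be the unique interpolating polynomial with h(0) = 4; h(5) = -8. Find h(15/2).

Evaluate each Lagrange basis at u = 15/2:
L_0(15/2) = (5/2)/[(-5)] = -1/2
L_1(15/2) = (15/2)/[(5)] = 3/2
Sum: 4·(-1/2) + (-8)·(3/2) = -14

-14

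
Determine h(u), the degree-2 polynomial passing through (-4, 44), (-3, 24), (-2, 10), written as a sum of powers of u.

Newton's divided differences:
h[-4,-3] = (24 - 44) / (-3 - (-4)) = -20
h[-3,-2] = (10 - 24) / (-2 - (-3)) = -14
h[-4,-3,-2] = (-14 - (-20)) / (-2 - (-4)) = 3
h(u) = 44 + (-20)·(u + 4) + 3·(u + 4)(u + 3)
Expanding: h(u) = 3u^2 + u

h(u) = 3u^2 + u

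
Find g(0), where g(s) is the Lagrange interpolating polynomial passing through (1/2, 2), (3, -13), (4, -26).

2

Evaluate each Lagrange basis at s = 0:
L_0(0) = (-3)·(-4)/[(-5/2)·(-7/2)] = 48/35
L_1(0) = (-1/2)·(-4)/[(5/2)·(-1)] = -4/5
L_2(0) = (-1/2)·(-3)/[(7/2)·(1)] = 3/7
Sum: 2·(48/35) + (-13)·(-4/5) + (-26)·(3/7) = 2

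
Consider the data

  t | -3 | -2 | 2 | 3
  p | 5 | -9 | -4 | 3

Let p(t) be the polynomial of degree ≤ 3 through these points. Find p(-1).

-15

Evaluate each Lagrange basis at t = -1:
L_0(-1) = (1)·(-3)·(-4)/[(-1)·(-5)·(-6)] = -2/5
L_1(-1) = (2)·(-3)·(-4)/[(1)·(-4)·(-5)] = 6/5
L_2(-1) = (2)·(1)·(-4)/[(5)·(4)·(-1)] = 2/5
L_3(-1) = (2)·(1)·(-3)/[(6)·(5)·(1)] = -1/5
Sum: 5·(-2/5) + (-9)·(6/5) + (-4)·(2/5) + 3·(-1/5) = -15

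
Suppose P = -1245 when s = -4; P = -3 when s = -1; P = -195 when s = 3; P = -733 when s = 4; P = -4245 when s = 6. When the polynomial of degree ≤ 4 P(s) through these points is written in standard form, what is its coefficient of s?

0

Build the Lagrange basis polynomials:
L_0(s) = (s + 1)(s - 3)(s - 4)(s - 6) / [1680] = (1/1680)s^4 - (1/140)s^3 + (41/1680)s^2 - (3/280)s - 3/70
L_1(s) = (s + 4)(s - 3)(s - 4)(s - 6) / [-420] = -(1/420)s^4 + (3/140)s^3 - (1/210)s^2 - (12/35)s + 24/35
L_2(s) = (s + 4)(s + 1)(s - 4)(s - 6) / [84] = (1/84)s^4 - (5/84)s^3 - (11/42)s^2 + (20/21)s + 8/7
L_3(s) = (s + 4)(s + 1)(s - 3)(s - 6) / [-80] = -(1/80)s^4 + (1/20)s^3 + (23/80)s^2 - (27/40)s - 9/10
L_4(s) = (s + 4)(s + 1)(s - 3)(s - 4) / [420] = (1/420)s^4 - (1/210)s^3 - (19/420)s^2 + (8/105)s + 4/35
P(s) = (-1245)·L_0 + (-3)·L_1 + (-195)·L_2 + (-733)·L_3 + (-4245)·L_4
Only the coefficient of s is needed; take it from each L_i and combine:
(-1245)·(-3/280) + (-3)·(-12/35) + (-195)·(20/21) + (-733)·(-27/40) + (-4245)·(8/105) = 0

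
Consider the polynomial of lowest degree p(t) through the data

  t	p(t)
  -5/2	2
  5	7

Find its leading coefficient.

The leading coefficient equals the top divided difference p[-5/2,5].
p[-5/2,5] = (7 - 2) / (5 - (-5/2)) = 2/3

2/3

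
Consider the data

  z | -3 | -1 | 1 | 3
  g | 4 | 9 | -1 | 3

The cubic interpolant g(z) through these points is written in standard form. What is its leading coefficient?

29/48

The leading coefficient equals the top divided difference g[-3,-1,1,3].
g[-3,-1] = (9 - 4) / (-1 - (-3)) = 5/2
g[-1,1] = (-1 - 9) / (1 - (-1)) = -5
g[1,3] = (3 - (-1)) / (3 - 1) = 2
g[-3,-1,1] = (-5 - 5/2) / (1 - (-3)) = -15/8
g[-1,1,3] = (2 - (-5)) / (3 - (-1)) = 7/4
g[-3,-1,1,3] = (7/4 - (-15/8)) / (3 - (-3)) = 29/48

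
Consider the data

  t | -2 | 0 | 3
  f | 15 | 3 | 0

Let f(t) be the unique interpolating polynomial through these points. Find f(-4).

L_0(-4) = (-4)·(-7)/[(-2)·(-5)] = 14/5
L_1(-4) = (-2)·(-7)/[(2)·(-3)] = -7/3
L_2(-4) = (-2)·(-4)/[(5)·(3)] = 8/15
Sum: 15·(14/5) + 3·(-7/3) + 0 = 35

35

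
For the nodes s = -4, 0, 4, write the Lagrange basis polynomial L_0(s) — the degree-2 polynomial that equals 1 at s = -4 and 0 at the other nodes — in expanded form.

L_0(s) = (1/32)s^2 - (1/8)s

L_0(s) = s(s - 4) / [(-4)·(-8)]
       = (s^2 - 4s) / (32)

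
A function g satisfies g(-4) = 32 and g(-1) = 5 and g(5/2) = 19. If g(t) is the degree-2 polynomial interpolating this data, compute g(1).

Evaluate each Lagrange basis at t = 1:
L_0(1) = (2)·(-3/2)/[(-3)·(-13/2)] = -2/13
L_1(1) = (5)·(-3/2)/[(3)·(-7/2)] = 5/7
L_2(1) = (5)·(2)/[(13/2)·(7/2)] = 40/91
Sum: 32·(-2/13) + 5·(5/7) + 19·(40/91) = 7

7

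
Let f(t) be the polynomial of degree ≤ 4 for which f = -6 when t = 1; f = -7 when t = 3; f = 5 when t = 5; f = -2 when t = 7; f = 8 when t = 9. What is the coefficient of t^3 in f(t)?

L_0(t) = (t - 3)(t - 5)(t - 7)(t - 9) / [384] = (1/384)t^4 - (1/16)t^3 + (103/192)t^2 - (31/16)t + 315/128
L_1(t) = (t - 1)(t - 5)(t - 7)(t - 9) / [-96] = -(1/96)t^4 + (11/48)t^3 - (41/24)t^2 + (229/48)t - 105/32
L_2(t) = (t - 1)(t - 3)(t - 7)(t - 9) / [64] = (1/64)t^4 - (5/16)t^3 + (65/32)t^2 - (75/16)t + 189/64
L_3(t) = (t - 1)(t - 3)(t - 5)(t - 9) / [-96] = -(1/96)t^4 + (3/16)t^3 - (13/12)t^2 + (37/16)t - 45/32
L_4(t) = (t - 1)(t - 3)(t - 5)(t - 7) / [384] = (1/384)t^4 - (1/24)t^3 + (43/192)t^2 - (11/24)t + 35/128
f(t) = (-6)·L_0 + (-7)·L_1 + 5·L_2 + (-2)·L_3 + 8·L_4
Only the coefficient of t^3 is needed; take it from each L_i and combine:
(-6)·(-1/16) + (-7)·(11/48) + 5·(-5/16) + (-2)·(3/16) + 8·(-1/24) = -7/2

-7/2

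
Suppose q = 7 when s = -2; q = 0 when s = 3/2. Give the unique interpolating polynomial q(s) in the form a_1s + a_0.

q(s) = -2s + 3

Build the Lagrange basis polynomials:
L_0(s) = (s - 3/2) / [-7/2] = -(2/7)s + 3/7
L_1(s) = (s + 2) / [7/2] = (2/7)s + 4/7
q(s) = 7·L_0 + 0·L_1
  7·L_0(s) = -2s + 3
  0·L_1(s) = 0
Adding term by term: -2s + 3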